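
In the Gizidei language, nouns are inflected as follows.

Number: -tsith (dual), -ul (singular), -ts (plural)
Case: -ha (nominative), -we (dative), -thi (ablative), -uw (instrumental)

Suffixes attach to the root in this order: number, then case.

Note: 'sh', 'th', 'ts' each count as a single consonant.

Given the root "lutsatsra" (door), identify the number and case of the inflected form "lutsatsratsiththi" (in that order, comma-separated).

Segment: lutsatsra-tsith-thi.
number: -tsith → dual.
case: -thi → ablative.

dual, ablative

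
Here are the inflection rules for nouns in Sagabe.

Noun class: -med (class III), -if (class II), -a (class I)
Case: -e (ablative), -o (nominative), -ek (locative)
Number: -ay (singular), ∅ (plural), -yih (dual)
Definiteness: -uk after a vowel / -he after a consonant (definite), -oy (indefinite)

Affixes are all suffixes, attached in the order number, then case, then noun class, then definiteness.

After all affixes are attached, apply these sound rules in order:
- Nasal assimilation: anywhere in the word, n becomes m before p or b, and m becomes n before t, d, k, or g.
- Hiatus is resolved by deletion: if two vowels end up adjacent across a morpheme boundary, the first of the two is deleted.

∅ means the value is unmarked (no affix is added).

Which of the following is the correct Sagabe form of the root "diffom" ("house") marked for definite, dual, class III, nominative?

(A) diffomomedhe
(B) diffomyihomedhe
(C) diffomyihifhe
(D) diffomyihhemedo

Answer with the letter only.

B

Attach number dual -yih → diffomyih.
Attach case nominative -o → diffomyiho.
Attach noun class class III -med → diffomyihomed.
Attach definiteness definite -he (after consonant 'd') → diffomyihomedhe.
Nasal assimilation: no change.
Vowel deletion: no change.
So the correct form is diffomyihomedhe, option (B).
(A) diffomomedhe is wrong: it uses plural instead of dual for number.
(C) diffomyihifhe is wrong: it uses class II instead of class III for noun class.
(D) diffomyihhemedo is wrong: it has the affixes in the wrong order.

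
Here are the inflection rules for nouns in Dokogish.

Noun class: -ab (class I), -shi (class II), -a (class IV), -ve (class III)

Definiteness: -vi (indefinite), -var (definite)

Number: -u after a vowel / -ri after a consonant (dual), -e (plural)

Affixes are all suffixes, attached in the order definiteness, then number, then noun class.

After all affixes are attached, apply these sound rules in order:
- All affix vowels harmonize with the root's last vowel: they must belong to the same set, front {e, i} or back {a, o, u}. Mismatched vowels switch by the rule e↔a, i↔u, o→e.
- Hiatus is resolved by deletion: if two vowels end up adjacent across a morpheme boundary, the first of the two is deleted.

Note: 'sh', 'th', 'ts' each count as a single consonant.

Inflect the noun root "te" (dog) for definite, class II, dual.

Attach definiteness definite -var → tevar.
Attach number dual -ri (after consonant 'r') → tevarri.
Attach noun class class II -shi → tevarrishi.
Apply vowel harmony: tevarrishi → teverrishi.
Vowel deletion: no change.

teverrishi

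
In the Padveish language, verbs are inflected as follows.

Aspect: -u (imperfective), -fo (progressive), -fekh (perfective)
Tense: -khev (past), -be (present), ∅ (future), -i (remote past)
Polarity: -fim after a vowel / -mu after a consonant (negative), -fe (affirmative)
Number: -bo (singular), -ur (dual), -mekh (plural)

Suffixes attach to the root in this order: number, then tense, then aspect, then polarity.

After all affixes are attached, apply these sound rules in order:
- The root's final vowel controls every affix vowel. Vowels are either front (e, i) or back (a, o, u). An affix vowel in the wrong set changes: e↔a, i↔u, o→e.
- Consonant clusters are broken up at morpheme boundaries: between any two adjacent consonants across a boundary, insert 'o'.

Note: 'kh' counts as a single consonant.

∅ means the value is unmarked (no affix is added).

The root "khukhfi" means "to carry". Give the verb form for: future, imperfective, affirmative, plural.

Attach number plural -mekh → khukhfimekh.
tense = future: zero marking, form stays khukhfimekh.
Attach aspect imperfective -u → khukhfimekhu.
Attach polarity affirmative -fe → khukhfimekhufe.
Apply vowel harmony: khukhfimekhufe → khukhfimekhife.
Epenthesis: no change.

khukhfimekhife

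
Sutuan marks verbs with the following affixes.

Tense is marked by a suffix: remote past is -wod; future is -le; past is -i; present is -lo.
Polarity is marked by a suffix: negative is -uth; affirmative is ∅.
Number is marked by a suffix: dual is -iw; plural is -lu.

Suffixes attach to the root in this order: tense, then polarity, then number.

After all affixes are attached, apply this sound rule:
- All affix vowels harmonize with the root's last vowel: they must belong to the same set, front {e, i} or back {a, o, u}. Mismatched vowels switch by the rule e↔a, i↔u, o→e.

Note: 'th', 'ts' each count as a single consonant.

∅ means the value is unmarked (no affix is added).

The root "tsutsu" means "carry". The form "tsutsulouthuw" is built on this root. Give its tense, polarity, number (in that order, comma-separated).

present, negative, dual

Segment: tsutsu-lo-uth-iw.
tense: -lo → present.
polarity: -uth → negative.
number: -iw → dual.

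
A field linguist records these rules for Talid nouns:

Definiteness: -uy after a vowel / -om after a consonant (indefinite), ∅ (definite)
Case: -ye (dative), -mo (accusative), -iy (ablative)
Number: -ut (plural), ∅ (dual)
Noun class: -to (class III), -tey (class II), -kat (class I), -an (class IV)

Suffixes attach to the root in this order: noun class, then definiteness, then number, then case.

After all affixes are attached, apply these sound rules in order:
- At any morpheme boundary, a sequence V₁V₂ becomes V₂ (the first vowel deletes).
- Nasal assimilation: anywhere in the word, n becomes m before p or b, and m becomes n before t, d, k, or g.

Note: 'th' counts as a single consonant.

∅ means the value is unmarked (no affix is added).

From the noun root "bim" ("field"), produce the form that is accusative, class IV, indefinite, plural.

bimanomutmo

Attach noun class class IV -an → biman.
Attach definiteness indefinite -om (after consonant 'n') → bimanom.
Attach number plural -ut → bimanomut.
Attach case accusative -mo → bimanomutmo.
Vowel deletion: no change.
Nasal assimilation: no change.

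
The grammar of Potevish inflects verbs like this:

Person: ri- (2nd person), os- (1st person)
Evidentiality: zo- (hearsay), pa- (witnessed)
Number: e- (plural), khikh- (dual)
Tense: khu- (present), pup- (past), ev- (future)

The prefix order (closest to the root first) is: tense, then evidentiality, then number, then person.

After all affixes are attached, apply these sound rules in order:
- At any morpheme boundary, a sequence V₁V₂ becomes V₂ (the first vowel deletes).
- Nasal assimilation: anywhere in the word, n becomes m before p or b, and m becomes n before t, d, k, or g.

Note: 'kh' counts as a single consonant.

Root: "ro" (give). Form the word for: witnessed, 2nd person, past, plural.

Attach tense past pup- → pupro.
Attach evidentiality witnessed pa- → papupro.
Attach number plural e- → epapupro.
Attach person 2nd person ri- → riepapupro.
Apply vowel deletion: riepapupro → repapupro.
Nasal assimilation: no change.

repapupro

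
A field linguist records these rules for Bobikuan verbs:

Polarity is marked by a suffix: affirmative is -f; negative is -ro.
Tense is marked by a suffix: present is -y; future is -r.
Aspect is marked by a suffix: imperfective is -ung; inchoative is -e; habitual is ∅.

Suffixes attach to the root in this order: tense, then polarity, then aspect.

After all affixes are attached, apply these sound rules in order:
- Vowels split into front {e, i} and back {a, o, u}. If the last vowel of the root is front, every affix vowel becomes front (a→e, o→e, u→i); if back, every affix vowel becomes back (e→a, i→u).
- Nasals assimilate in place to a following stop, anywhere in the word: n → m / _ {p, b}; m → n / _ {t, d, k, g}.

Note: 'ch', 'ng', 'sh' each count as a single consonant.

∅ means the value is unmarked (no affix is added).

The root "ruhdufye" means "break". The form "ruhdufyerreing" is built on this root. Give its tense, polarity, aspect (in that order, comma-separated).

Segment: ruhdufye-r-ro-ung.
tense: -r → future.
polarity: -ro → negative.
aspect: -ung → imperfective.

future, negative, imperfective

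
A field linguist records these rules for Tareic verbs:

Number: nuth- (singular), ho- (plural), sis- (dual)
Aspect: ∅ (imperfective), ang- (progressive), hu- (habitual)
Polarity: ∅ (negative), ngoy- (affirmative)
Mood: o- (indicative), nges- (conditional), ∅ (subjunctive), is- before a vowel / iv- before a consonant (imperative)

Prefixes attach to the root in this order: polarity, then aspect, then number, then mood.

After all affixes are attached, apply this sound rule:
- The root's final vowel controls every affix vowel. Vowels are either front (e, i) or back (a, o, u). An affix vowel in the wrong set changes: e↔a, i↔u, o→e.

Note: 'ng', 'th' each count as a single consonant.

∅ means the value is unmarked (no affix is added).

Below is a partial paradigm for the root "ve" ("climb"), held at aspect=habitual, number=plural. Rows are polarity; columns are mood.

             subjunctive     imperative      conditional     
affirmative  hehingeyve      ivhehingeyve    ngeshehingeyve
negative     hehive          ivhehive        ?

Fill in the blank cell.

polarity = negative: zero marking, form stays ve.
Attach aspect habitual hu- → huve.
Attach number plural ho- → hohuve.
Attach mood conditional nges- → ngeshohuve.
Apply vowel harmony: ngeshohuve → ngeshehive.

ngeshehive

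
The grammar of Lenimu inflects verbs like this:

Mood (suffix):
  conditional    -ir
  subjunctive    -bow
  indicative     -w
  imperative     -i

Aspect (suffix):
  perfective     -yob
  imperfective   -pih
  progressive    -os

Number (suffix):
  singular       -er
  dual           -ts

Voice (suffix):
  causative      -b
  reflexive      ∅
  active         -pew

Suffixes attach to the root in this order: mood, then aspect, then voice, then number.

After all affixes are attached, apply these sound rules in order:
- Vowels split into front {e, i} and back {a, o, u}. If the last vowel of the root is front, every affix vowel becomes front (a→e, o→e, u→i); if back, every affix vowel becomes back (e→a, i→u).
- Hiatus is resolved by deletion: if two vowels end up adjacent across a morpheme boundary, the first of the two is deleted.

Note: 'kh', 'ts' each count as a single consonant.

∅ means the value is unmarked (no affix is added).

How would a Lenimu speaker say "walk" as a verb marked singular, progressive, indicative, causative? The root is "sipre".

siprewesber

Attach mood indicative -w → siprew.
Attach aspect progressive -os → siprewos.
Attach voice causative -b → siprewosb.
Attach number singular -er → siprewosber.
Apply vowel harmony: siprewosber → siprewesber.
Vowel deletion: no change.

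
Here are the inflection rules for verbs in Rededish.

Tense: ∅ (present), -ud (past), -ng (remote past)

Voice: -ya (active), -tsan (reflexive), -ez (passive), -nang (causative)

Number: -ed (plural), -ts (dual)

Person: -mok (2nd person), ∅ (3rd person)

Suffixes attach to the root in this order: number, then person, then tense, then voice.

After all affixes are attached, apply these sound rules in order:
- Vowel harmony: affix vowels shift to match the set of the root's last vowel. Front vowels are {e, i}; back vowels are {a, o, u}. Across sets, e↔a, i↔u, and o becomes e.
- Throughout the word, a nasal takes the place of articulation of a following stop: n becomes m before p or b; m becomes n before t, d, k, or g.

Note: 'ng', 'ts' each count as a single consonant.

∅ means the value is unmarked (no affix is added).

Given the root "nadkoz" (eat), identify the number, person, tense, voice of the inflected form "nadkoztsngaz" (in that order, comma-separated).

dual, 3rd person, remote past, passive

Segment: nadkoz-ts-ng-ez.
number: -ts → dual.
person: ∅ → 3rd person.
tense: -ng → remote past.
voice: -ez → passive.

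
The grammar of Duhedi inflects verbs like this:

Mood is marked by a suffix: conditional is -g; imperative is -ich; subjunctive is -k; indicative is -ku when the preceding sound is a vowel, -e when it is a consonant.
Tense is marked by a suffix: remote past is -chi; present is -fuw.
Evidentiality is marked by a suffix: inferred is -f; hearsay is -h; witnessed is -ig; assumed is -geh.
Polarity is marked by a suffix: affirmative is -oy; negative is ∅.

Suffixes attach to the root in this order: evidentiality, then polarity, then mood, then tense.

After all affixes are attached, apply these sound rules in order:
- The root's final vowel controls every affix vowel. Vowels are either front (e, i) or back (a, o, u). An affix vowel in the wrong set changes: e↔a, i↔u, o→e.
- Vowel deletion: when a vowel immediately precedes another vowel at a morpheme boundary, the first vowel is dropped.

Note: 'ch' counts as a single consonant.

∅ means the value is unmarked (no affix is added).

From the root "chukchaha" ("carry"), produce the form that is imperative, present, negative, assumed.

Attach evidentiality assumed -geh → chukchahageh.
polarity = negative: zero marking, form stays chukchahageh.
Attach mood imperative -ich → chukchahagehich.
Attach tense present -fuw → chukchahagehichfuw.
Apply vowel harmony: chukchahagehichfuw → chukchahagahuchfuw.
Vowel deletion: no change.

chukchahagahuchfuw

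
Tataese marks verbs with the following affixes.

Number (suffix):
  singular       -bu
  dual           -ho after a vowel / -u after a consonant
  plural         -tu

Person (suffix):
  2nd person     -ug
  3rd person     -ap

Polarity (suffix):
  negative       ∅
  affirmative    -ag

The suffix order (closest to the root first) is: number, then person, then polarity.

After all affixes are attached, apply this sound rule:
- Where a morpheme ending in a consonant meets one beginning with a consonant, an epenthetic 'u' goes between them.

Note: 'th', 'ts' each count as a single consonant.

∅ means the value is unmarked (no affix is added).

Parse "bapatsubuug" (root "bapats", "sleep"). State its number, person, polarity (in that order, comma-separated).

Segment: bapats-bu-ug.
number: -bu → singular.
person: -ug → 2nd person.
polarity: ∅ → negative.

singular, 2nd person, negative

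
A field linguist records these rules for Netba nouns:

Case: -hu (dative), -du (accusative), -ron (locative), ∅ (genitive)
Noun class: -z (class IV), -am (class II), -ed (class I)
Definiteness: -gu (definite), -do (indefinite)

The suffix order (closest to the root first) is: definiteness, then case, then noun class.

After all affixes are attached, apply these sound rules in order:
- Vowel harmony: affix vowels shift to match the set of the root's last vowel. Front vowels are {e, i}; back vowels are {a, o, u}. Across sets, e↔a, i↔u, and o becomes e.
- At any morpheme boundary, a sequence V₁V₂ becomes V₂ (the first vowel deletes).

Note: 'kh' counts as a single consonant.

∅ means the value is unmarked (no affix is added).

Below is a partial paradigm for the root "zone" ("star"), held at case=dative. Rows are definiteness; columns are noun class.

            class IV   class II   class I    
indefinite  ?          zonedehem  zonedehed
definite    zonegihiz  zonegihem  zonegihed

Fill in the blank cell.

zonedehiz

Attach definiteness indefinite -do → zonedo.
Attach case dative -hu → zonedohu.
Attach noun class class IV -z → zonedohuz.
Apply vowel harmony: zonedohuz → zonedehiz.
Vowel deletion: no change.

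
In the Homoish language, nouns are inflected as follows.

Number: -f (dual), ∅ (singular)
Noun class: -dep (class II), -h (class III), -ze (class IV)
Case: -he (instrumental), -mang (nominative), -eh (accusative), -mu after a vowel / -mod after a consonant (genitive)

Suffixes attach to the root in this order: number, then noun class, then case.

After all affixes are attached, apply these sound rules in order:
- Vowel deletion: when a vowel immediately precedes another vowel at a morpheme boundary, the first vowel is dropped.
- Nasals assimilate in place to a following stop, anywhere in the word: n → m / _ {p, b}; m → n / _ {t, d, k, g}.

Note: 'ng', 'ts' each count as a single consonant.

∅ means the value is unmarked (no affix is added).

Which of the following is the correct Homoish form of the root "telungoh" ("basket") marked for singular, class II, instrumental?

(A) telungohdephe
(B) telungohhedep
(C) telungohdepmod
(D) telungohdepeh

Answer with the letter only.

number = singular: zero marking, form stays telungoh.
Attach noun class class II -dep → telungohdep.
Attach case instrumental -he → telungohdephe.
Vowel deletion: no change.
Nasal assimilation: no change.
So the correct form is telungohdephe, option (A).
(D) telungohdepeh is wrong: it uses accusative instead of instrumental for case.
(C) telungohdepmod is wrong: it uses genitive instead of instrumental for case.
(B) telungohhedep is wrong: it has the affixes in the wrong order.

A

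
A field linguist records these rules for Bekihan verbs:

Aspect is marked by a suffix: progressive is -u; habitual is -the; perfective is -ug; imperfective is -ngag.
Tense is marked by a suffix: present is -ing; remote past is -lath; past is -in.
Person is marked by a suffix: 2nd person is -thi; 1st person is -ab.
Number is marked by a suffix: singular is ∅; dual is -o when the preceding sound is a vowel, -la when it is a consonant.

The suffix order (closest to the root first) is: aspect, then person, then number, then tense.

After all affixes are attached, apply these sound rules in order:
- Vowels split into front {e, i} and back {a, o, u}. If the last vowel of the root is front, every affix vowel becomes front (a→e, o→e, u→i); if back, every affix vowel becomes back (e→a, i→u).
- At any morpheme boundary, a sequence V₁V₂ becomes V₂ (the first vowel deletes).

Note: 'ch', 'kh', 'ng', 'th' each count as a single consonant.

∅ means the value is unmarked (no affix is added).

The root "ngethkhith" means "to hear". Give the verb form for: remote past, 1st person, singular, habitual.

Attach aspect habitual -the → ngethkhiththe.
Attach person 1st person -ab → ngethkhiththeab.
number = singular: zero marking, form stays ngethkhiththeab.
Attach tense remote past -lath → ngethkhiththeablath.
Apply vowel harmony: ngethkhiththeablath → ngethkhiththeebleth.
Apply vowel deletion: ngethkhiththeebleth → ngethkhiththebleth.

ngethkhiththebleth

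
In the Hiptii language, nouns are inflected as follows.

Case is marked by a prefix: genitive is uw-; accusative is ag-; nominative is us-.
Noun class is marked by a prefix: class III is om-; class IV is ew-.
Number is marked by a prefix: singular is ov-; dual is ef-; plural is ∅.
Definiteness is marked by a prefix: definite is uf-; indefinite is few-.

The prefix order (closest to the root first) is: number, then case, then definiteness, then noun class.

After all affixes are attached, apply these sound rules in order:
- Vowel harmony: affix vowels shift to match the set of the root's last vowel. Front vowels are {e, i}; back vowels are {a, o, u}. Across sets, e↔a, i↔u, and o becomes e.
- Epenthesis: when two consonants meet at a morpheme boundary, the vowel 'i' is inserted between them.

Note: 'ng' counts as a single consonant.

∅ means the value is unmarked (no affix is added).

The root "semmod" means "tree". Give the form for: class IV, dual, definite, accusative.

awufagafisemmod

Attach number dual ef- → efsemmod.
Attach case accusative ag- → agefsemmod.
Attach definiteness definite uf- → ufagefsemmod.
Attach noun class class IV ew- → ewufagefsemmod.
Apply vowel harmony: ewufagefsemmod → awufagafsemmod.
Apply epenthesis: awufagafsemmod → awufagafisemmod.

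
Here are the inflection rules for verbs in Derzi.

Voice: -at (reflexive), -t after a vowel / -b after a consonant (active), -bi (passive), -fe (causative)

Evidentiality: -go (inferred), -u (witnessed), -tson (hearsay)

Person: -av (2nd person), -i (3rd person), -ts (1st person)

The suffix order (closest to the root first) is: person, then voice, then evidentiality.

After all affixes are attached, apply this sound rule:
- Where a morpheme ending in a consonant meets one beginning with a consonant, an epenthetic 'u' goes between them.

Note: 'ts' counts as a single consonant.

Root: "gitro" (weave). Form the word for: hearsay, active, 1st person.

gitrotsubutson

Attach person 1st person -ts → gitrots.
Attach voice active -b (after consonant 'ts') → gitrotsb.
Attach evidentiality hearsay -tson → gitrotsbtson.
Apply epenthesis: gitrotsbtson → gitrotsubutson.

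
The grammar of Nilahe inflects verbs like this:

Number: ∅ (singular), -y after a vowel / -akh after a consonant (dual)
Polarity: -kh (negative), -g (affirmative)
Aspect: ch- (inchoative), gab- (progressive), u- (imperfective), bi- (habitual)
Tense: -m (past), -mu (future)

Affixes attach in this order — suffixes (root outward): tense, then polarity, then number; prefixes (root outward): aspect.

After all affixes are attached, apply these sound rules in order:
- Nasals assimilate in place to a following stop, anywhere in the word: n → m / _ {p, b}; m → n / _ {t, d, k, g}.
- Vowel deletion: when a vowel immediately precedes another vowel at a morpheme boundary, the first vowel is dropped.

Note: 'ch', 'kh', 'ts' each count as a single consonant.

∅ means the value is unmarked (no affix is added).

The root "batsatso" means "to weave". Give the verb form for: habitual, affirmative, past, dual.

Attach tense past -m → batsatsom.
Attach polarity affirmative -g → batsatsomg.
Attach number dual -akh (after consonant 'g') → batsatsomgakh.
Attach aspect habitual bi- → bibatsatsomgakh.
Apply nasal assimilation: bibatsatsomgakh → bibatsatsongakh.
Vowel deletion: no change.

bibatsatsongakh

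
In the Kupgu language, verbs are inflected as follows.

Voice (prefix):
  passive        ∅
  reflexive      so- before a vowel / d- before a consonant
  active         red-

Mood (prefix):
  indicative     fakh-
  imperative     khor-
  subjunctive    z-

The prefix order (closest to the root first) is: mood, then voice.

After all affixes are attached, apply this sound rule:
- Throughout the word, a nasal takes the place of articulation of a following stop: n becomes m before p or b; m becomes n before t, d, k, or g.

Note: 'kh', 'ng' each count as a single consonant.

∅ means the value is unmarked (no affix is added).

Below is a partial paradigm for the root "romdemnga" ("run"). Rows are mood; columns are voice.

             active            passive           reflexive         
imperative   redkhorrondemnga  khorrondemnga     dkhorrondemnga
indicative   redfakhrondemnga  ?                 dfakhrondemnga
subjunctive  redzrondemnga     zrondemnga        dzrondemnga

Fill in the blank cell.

fakhrondemnga

Attach mood indicative fakh- → fakhromdemnga.
voice = passive: zero marking, form stays fakhromdemnga.
Apply nasal assimilation: fakhromdemnga → fakhrondemnga.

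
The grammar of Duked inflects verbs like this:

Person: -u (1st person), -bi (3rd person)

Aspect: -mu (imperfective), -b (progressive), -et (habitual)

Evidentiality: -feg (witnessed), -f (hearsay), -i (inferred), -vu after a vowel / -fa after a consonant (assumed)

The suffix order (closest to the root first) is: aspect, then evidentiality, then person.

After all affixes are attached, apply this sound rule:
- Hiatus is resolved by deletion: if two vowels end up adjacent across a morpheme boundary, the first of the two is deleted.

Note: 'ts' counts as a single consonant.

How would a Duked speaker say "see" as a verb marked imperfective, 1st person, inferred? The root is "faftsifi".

faftsifimu

Attach aspect imperfective -mu → faftsifimu.
Attach evidentiality inferred -i → faftsifimui.
Attach person 1st person -u → faftsifimuiu.
Apply vowel deletion: faftsifimuiu → faftsifimu.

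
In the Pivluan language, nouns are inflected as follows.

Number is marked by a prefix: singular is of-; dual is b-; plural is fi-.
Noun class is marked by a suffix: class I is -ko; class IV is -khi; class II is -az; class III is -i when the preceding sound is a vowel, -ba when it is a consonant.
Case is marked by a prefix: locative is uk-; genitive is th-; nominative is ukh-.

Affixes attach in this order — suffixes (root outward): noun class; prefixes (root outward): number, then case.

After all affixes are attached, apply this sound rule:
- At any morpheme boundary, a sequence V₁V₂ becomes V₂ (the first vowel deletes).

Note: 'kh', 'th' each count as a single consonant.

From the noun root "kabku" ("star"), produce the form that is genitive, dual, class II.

thbkabkaz

Attach number dual b- → bkabku.
Attach case genitive th- → thbkabku.
Attach noun class class II -az → thbkabkuaz.
Apply vowel deletion: thbkabkuaz → thbkabkaz.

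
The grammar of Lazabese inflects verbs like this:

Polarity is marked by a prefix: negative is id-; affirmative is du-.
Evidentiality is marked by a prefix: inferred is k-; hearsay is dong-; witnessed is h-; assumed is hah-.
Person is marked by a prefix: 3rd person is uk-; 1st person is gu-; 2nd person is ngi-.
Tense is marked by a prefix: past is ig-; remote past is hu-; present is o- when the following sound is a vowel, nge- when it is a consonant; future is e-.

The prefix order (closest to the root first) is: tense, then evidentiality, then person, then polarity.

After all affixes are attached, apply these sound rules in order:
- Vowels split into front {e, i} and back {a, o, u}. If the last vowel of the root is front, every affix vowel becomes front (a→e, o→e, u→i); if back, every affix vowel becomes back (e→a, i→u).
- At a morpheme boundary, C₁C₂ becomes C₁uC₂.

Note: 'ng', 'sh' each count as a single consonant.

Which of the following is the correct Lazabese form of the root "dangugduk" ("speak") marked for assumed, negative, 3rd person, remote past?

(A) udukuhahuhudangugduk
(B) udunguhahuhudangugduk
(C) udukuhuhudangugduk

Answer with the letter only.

A

Attach tense remote past hu- → hudangugduk.
Attach evidentiality assumed hah- → hahhudangugduk.
Attach person 3rd person uk- → ukhahhudangugduk.
Attach polarity negative id- → idukhahhudangugduk.
Apply vowel harmony: idukhahhudangugduk → udukhahhudangugduk.
Apply epenthesis: udukhahhudangugduk → udukuhahuhudangugduk.
So the correct form is udukuhahuhudangugduk, option (A).
(C) udukuhuhudangugduk is wrong: it uses witnessed instead of assumed for evidentiality.
(B) udunguhahuhudangugduk is wrong: it uses 2nd person instead of 3rd person for person.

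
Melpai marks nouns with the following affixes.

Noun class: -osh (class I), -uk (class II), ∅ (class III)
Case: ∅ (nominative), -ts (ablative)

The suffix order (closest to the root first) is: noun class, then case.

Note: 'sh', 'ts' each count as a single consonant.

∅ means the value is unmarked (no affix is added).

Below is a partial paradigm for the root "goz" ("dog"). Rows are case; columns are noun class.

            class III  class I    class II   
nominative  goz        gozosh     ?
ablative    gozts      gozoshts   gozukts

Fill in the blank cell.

gozuk

Attach noun class class II -uk → gozuk.
case = nominative: zero marking, form stays gozuk.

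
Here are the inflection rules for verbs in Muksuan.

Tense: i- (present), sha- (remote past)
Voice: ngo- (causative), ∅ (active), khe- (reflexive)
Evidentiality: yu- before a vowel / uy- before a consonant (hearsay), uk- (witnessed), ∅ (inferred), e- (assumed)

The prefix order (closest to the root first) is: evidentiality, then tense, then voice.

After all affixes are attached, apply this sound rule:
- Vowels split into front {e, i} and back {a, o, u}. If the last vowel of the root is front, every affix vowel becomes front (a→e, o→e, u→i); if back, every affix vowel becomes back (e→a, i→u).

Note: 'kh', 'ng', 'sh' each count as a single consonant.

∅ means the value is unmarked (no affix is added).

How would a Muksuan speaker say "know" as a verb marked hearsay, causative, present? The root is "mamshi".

Attach evidentiality hearsay uy- (before consonant 'm') → uymamshi.
Attach tense present i- → iuymamshi.
Attach voice causative ngo- → ngoiuymamshi.
Apply vowel harmony: ngoiuymamshi → ngeiiymamshi.

ngeiiymamshi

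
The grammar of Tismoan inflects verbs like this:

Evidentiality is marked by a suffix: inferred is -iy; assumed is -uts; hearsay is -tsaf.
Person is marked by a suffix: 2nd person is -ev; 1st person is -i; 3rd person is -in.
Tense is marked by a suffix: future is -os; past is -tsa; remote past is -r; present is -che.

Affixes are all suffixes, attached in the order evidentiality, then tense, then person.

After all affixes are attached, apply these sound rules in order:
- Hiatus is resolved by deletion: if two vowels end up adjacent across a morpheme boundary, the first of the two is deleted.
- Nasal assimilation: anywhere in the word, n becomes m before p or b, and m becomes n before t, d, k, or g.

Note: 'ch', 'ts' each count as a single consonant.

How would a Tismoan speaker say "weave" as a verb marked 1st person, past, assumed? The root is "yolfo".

Attach evidentiality assumed -uts → yolfouts.
Attach tense past -tsa → yolfoutstsa.
Attach person 1st person -i → yolfoutstsai.
Apply vowel deletion: yolfoutstsai → yolfutstsi.
Nasal assimilation: no change.

yolfutstsi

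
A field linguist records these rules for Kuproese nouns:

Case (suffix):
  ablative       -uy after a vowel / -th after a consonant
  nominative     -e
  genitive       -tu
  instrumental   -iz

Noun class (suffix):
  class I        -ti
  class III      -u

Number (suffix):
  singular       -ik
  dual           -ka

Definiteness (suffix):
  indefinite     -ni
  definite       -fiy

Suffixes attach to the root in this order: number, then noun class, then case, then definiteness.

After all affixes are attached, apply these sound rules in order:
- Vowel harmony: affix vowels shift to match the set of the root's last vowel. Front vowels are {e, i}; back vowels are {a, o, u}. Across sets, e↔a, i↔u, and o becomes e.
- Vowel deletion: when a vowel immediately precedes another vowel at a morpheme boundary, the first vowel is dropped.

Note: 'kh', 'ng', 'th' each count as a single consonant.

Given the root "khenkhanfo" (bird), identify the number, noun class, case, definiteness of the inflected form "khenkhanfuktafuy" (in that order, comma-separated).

Segment: khenkhanfo-ik-ti-e-fiy.
number: -ik → singular.
noun class: -ti → class I.
case: -e → nominative.
definiteness: -fiy → definite.

singular, class I, nominative, definite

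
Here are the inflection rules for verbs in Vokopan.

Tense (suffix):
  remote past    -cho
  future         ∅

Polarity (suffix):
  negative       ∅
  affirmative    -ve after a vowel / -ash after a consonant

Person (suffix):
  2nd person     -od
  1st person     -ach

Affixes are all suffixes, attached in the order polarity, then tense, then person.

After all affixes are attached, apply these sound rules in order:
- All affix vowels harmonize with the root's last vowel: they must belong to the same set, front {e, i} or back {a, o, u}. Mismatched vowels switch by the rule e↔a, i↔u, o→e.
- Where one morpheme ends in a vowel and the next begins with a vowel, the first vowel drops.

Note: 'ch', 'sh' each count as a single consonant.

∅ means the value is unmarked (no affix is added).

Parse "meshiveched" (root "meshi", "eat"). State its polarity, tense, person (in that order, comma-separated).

Segment: meshi-ve-cho-od.
polarity: -ve/ash → affirmative.
tense: -cho → remote past.
person: -od → 2nd person.

affirmative, remote past, 2nd person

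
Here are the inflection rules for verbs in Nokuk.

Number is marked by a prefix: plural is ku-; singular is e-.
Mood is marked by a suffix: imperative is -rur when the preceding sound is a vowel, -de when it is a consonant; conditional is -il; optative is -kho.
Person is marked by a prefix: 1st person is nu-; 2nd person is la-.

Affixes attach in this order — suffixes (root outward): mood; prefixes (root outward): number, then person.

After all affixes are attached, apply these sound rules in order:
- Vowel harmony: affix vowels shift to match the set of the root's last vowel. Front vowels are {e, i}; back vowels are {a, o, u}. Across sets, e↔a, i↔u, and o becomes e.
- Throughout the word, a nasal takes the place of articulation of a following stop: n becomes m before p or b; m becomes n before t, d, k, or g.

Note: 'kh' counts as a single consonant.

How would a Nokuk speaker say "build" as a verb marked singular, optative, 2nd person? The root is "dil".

Attach mood optative -kho → dilkho.
Attach number singular e- → edilkho.
Attach person 2nd person la- → laedilkho.
Apply vowel harmony: laedilkho → leedilkhe.
Nasal assimilation: no change.

leedilkhe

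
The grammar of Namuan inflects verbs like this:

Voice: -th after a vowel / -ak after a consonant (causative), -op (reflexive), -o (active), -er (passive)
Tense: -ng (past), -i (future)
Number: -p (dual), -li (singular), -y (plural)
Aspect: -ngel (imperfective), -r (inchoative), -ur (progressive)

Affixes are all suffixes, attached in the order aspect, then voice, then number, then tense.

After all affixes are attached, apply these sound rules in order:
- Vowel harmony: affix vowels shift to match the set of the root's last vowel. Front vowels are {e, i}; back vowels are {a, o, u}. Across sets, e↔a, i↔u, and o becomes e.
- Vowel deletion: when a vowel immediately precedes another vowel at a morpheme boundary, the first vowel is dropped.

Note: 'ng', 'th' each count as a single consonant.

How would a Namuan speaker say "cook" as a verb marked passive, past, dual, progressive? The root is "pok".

Attach aspect progressive -ur → pokur.
Attach voice passive -er → pokurer.
Attach number dual -p → pokurerp.
Attach tense past -ng → pokurerpng.
Apply vowel harmony: pokurerpng → pokurarpng.
Vowel deletion: no change.

pokurarpng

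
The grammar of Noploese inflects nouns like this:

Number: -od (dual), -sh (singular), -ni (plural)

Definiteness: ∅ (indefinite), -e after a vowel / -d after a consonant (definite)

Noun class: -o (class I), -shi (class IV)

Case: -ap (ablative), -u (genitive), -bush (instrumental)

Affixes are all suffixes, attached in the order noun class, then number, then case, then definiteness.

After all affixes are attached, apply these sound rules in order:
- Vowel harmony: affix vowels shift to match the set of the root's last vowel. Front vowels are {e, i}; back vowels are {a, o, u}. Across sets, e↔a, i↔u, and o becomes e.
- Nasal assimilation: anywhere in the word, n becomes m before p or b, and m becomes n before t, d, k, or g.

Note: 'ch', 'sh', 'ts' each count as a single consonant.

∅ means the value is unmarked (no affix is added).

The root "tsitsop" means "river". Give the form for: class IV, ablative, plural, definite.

Attach noun class class IV -shi → tsitsopshi.
Attach number plural -ni → tsitsopshini.
Attach case ablative -ap → tsitsopshiniap.
Attach definiteness definite -d (after consonant 'p') → tsitsopshiniapd.
Apply vowel harmony: tsitsopshiniapd → tsitsopshunuapd.
Nasal assimilation: no change.

tsitsopshunuapd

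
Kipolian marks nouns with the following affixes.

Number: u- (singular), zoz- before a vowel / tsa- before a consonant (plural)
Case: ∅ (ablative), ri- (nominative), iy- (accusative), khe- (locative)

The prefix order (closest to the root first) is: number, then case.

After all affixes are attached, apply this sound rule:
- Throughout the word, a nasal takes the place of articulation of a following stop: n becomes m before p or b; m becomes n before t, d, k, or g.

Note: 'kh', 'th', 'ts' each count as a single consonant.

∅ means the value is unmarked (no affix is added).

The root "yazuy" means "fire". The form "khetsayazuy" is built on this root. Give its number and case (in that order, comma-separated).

Segment: khe-tsa-yazuy.
number: zoz/tsa- → plural.
case: khe- → locative.

plural, locative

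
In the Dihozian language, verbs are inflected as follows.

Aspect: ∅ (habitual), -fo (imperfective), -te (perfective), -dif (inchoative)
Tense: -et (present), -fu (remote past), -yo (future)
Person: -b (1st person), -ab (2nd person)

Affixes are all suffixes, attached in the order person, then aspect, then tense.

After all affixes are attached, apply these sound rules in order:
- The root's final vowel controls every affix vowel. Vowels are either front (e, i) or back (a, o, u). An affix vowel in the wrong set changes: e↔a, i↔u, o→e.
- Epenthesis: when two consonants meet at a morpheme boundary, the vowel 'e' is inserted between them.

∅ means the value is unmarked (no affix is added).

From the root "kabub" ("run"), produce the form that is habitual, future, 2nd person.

Attach person 2nd person -ab → kabubab.
aspect = habitual: zero marking, form stays kabubab.
Attach tense future -yo → kabubabyo.
Vowel harmony: no change.
Apply epenthesis: kabubabyo → kabubabeyo.

kabubabeyo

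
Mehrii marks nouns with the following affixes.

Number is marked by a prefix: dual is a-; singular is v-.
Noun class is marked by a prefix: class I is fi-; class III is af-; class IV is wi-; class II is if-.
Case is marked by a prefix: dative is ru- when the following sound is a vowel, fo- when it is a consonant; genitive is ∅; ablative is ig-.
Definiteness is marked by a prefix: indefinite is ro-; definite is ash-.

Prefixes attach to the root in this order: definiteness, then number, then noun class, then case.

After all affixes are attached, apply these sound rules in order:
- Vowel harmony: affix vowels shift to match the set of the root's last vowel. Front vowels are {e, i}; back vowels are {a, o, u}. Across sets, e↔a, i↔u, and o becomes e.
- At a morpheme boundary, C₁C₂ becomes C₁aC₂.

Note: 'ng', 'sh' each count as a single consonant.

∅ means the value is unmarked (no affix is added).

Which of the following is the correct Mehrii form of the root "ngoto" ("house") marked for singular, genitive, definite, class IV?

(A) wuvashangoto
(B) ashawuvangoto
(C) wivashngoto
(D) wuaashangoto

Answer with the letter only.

A

Attach definiteness definite ash- → ashngoto.
Attach number singular v- → vashngoto.
Attach noun class class IV wi- → wivashngoto.
case = genitive: zero marking, form stays wivashngoto.
Apply vowel harmony: wivashngoto → wuvashngoto.
Apply epenthesis: wuvashngoto → wuvashangoto.
So the correct form is wuvashangoto, option (A).
(B) ashawuvangoto is wrong: it has the affixes in the wrong order.
(C) wivashngoto is wrong: it fails to apply the sound rule(s).
(D) wuaashangoto is wrong: it uses dual instead of singular for number.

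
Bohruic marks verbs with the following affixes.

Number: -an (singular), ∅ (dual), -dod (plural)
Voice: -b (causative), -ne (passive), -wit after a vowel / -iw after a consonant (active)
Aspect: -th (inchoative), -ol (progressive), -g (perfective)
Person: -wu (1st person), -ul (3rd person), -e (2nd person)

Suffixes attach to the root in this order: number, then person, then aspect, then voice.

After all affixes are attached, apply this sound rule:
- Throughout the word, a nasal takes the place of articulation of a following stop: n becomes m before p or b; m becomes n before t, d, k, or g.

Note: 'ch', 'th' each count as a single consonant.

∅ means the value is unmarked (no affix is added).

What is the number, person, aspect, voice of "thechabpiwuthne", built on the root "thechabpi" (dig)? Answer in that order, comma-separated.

dual, 1st person, inchoative, passive

Segment: thechabpi-wu-th-ne.
number: ∅ → dual.
person: -wu → 1st person.
aspect: -th → inchoative.
voice: -ne → passive.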